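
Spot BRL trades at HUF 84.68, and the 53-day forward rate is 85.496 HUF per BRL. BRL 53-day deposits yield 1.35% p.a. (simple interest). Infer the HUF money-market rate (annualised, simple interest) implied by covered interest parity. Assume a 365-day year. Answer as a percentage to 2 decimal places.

8.00%

T = 53/365 years.
By CIP, F/S equals the HUF-to-BRL growth ratio: 85.496/84.68 = 1.0096363.
BRL growth factor: 1 + 0.0135×53/365 = 1.0019603.
So the HUF growth factor = 1.0116155.
(1.0116155 − 1)/T = 0.079994, i.e. 8.00%.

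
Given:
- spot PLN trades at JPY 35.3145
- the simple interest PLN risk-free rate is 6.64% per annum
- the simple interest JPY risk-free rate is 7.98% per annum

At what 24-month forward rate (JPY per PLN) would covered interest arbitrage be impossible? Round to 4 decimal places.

T = 2 years.
JPY growth factor: 1 + 0.0798×2 = 1.159600.
PLN growth factor: 1 + 0.0664×2 = 1.132800.
So F = 35.3145 × 1.159600 / 1.132800 = 36.149977 (JPY/PLN).

36.1500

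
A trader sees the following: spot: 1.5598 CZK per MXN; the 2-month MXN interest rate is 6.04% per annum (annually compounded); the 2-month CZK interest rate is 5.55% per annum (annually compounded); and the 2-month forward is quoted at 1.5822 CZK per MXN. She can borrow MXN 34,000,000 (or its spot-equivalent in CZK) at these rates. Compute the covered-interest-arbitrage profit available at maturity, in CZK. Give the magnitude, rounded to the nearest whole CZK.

T = 2/12 years.
Route A — deposit MXN, sell forward: 34,000,000 × 1.009822291 × 1.5822 = CZK 54,323,188.18.
Route B — convert at spot, deposit CZK: 34,000,000 × 1.5598 × 1.0090430751 = CZK 53,512,783.21.
The quoted forward overvalues MXN, so borrow CZK, buy MXN at spot, deposit the MXN at 6.04%, and sell the proceeds forward at 1.5822.
The gap between the two covered legs is CZK 810,405.

CZK 810,405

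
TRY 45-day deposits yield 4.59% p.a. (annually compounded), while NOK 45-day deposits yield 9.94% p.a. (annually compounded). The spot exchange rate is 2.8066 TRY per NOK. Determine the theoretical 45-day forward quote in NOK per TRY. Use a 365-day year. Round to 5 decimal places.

0.35850

T = 45/365 years.
TRY accumulates by (1 + 0.0459)^(45/365) = 1.0055482.
Growth of 1 NOK over T: (1 + 0.0994)^(45/365) = 1.0117518.
CIP: F = S · (grow TRY)/(grow NOK) = 2.8066 × 1.0055482/1.0117518 = 2.789391 TRY per NOK.
Invert for NOK per TRY: 1 / 2.789391 = 0.35850.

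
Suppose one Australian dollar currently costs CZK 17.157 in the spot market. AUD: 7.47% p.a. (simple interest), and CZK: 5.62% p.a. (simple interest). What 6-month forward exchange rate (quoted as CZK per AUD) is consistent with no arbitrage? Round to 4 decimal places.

T = 6/12 years.
Growth of 1 CZK over T: 1 + 0.0562×6/12 = 1.028100.
AUD accumulates by 1 + 0.0747×6/12 = 1.037350.
So F = 17.157 × 1.028100 / 1.037350 = 17.004012 (CZK/AUD).

17.0040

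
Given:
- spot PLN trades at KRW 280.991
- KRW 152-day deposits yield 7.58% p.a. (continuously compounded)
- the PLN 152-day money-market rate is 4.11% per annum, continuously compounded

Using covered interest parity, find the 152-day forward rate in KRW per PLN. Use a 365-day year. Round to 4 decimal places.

285.0809

T = 152/365 years.
KRW growth factor: e^(0.0758×152/365) = 1.032069518.
Growth of 1 PLN over T: e^(0.0411×152/365) = 1.017262928.
So F = 280.991 × 1.032069518 / 1.017262928 = 285.080915 (KRW/PLN).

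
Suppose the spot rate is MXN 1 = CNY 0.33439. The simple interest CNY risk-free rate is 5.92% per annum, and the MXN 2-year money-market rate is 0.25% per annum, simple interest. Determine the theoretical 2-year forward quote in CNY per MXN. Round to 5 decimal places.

0.37212

T = 2 years.
Growth of 1 CNY over T: 1 + 0.0592×2 = 1.118400.
Growth of 1 MXN over T: 1 + 0.0025×2 = 1.005000.
Forward (CNY per MXN) = 0.33439 × 1.118400 / 1.005000 = 0.3721212.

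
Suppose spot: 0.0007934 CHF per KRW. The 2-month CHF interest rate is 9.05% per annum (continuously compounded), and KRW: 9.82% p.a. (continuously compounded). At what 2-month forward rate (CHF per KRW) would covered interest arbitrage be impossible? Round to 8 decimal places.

0.00079238

T = 2/12 years.
CHF growth factor: e^(0.0905×2/12) = 1.0151977.
KRW growth factor: e^(0.0982×2/12) = 1.0165013.
So F = 0.0007934 × 1.0151977 / 1.0165013 = 0.0007923825 (CHF/KRW).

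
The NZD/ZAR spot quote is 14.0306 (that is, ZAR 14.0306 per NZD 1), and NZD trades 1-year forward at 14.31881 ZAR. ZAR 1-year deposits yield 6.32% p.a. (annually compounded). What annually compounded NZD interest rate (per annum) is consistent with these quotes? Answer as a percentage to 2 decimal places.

4.18%

T = 1 year.
By CIP, F/S equals the ZAR-to-NZD growth ratio: 14.31881/14.0306 = 1.0205415.
ZAR growth factor: (1 + 0.0632)^1 = 1.063200.
Hence g_NZD = 1.0417999.
r = 1.0417999^(1/1) − 1 = 0.041800 → 4.18%.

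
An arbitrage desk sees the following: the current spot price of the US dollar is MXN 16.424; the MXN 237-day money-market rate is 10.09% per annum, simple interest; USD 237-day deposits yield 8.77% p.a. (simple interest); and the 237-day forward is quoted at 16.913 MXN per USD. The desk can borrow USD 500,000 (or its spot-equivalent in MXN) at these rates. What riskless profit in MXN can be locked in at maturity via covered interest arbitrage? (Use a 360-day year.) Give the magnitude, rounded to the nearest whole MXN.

T = 237/360 years.
Invest the USD and cover forward: 500,000 × 1.057735833 × 16.913 = MXN 8,944,743.07.
Convert at spot and invest in MXN: 500,000 × 16.424 × 1.066425833 = MXN 8,757,488.94.
The quoted forward overvalues USD, so borrow MXN, buy USD at spot, deposit the USD at 8.77%, and sell the proceeds forward at 16.913.
The gap between the two covered legs is MXN 187,254.

MXN 187,254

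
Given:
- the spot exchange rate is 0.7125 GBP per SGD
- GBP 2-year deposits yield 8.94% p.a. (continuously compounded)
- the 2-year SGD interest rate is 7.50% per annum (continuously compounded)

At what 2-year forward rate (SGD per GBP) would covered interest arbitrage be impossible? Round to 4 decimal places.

1.3637

T = 2 years.
GBP growth factor: e^(0.0894×2) = 1.1957816.
SGD accumulates by e^(0.0750×2) = 1.1618342.
CIP: F = S · (grow GBP)/(grow SGD) = 0.7125 × 1.1957816/1.1618342 = 0.7333184 GBP per SGD.
Invert for SGD per GBP: 1 / 0.7333184 = 1.3637.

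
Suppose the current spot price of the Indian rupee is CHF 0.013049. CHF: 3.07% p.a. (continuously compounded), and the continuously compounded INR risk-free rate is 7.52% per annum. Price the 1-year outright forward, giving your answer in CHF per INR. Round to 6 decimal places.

0.012481

T = 1 year.
CHF growth factor: e^(0.0307×1) = 1.0311761.
INR growth factor: e^(0.0752×1) = 1.0780997.
CIP: F = S · (grow CHF)/(grow INR) = 0.013049 × 1.0311761/1.0780997 = 0.01248105 CHF per INR.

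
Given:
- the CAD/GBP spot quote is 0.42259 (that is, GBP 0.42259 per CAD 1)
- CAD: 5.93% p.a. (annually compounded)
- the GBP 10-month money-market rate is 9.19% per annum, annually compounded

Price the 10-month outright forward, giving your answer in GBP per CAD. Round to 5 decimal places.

T = 10/12 years.
Growth of 1 GBP over T: (1 + 0.0919)^(10/12) = 1.0760168.
Growth of 1 CAD over T: (1 + 0.0593)^(10/12) = 1.0491779.
Forward (GBP per CAD) = 0.42259 × 1.0760168 / 1.0491779 = 0.4334002.

0.43340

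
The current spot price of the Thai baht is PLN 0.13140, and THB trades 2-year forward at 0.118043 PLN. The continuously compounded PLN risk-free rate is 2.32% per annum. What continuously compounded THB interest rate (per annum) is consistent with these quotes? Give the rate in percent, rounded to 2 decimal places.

7.68%

T = 2 years.
By CIP, F/S equals the PLN-to-THB growth ratio: 0.118043/0.1314 = 0.8983486.
The PLN side grows by e^(0.0232×2) = 1.0474933.
Hence g_THB = 1.166021.
Take logs: ln 1.166021 / 2 = 0.076799, so 7.68%.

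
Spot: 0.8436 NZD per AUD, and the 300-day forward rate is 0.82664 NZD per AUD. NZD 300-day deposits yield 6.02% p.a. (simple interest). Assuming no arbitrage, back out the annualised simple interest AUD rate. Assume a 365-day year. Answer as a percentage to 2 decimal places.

8.64%

T = 300/365 years.
CIP gives F = S · g_NZD/g_AUD, so g_NZD/g_AUD = 0.82664/0.8436 = 0.9798957.
The NZD side grows by 1 + 0.0602×300/365 = 1.0494795.
Hence g_AUD = 1.0710114.
(1.0710114 − 1)/T = 0.086397, i.e. 8.64%.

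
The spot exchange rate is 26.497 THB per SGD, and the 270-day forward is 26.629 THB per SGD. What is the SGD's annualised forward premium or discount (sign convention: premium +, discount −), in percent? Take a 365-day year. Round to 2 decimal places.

T = 270/365 years.
SGD trades forward at +0.49817% vs spot over the period.
Annualise by dividing by T: 0.0049817 / (270/365) = 0.006735 → 0.67%.

+0.67%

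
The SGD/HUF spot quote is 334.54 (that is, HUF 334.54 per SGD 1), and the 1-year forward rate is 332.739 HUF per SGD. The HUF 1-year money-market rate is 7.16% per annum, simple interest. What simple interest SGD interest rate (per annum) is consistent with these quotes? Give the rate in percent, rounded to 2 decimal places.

T = 1 year.
By CIP, F/S equals the HUF-to-SGD growth ratio: 332.739/334.54 = 0.9946165.
The HUF side grows by 1 + 0.0716×1 = 1.071600.
Hence g_SGD = 1.0774002.
(1.0774002 − 1)/T = 0.077400, i.e. 7.74%.

7.74%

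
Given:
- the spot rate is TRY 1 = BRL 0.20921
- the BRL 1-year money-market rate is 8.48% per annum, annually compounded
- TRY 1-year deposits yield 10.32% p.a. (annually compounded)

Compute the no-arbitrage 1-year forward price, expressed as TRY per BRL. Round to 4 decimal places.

4.8610

T = 1 year.
BRL growth factor: (1 + 0.0848)^1 = 1.084800.
TRY accumulates by (1 + 0.1032)^1 = 1.103200.
Forward (BRL per TRY) = 0.20921 × 1.084800 / 1.103200 = 0.2057206.
Quoted the other way: 1/0.2057206 = 4.8610 TRY per BRL.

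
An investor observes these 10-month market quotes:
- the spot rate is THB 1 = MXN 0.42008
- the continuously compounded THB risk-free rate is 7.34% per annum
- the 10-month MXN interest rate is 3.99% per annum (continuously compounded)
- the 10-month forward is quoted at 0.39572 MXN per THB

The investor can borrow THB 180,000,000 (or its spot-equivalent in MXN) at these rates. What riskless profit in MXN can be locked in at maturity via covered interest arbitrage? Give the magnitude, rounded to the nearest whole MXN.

MXN 2,448,360

T = 10/12 years.
Route A — deposit THB, sell forward: 180,000,000 × 1.0630760788 × 0.39572 = MXN 75,722,483.86.
Route B — convert at spot, deposit MXN: 180,000,000 × 0.42008 × 1.0338089592 = MXN 78,170,844.16.
The quoted forward undervalues THB, so borrow THB, convert to MXN at spot, deposit the MXN at 3.99%, and buy THB forward at 0.39572 to cover the loan.
Profit = 78,170,844.16 − 75,722,483.86 = MXN 2,448,360.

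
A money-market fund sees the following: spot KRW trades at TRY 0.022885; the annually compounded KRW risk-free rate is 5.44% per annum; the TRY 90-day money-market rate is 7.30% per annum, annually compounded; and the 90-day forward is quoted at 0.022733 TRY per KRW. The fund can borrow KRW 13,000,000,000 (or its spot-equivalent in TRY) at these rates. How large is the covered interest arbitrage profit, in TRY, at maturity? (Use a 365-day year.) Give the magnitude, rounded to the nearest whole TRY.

TRY 3,304,420

T = 90/365 years.
Invest the KRW and cover forward: 13,000,000,000 × 1.01314723542 × 0.022733 = TRY 299,414,389.34.
Convert at spot and invest in TRY: 13,000,000,000 × 0.022885 × 1.0175251137 = TRY 302,718,808.95.
The quoted forward undervalues KRW, so borrow KRW, convert to TRY at spot, deposit the TRY at 7.30%, and buy KRW forward at 0.022733 to cover the loan.
Profit = 302,718,808.95 − 299,414,389.34 = TRY 3,304,420.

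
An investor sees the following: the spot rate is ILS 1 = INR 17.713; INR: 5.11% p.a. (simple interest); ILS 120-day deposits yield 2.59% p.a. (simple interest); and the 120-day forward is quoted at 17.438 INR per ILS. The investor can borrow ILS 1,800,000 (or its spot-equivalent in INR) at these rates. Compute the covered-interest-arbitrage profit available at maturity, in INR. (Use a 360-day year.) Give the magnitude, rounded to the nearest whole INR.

INR 767,094

T = 120/360 years.
Invest the ILS and cover forward: 1,800,000 × 1.0086333333 × 17.438 = INR 31,659,386.52.
Convert at spot and invest in INR: 1,800,000 × 17.713 × 1.0170333333 = INR 32,426,480.58.
The quoted forward undervalues ILS, so borrow ILS, convert to INR at spot, deposit the INR at 5.11%, and buy ILS forward at 17.438 to cover the loan.
Profit = 32,426,480.58 − 31,659,386.52 = INR 767,094.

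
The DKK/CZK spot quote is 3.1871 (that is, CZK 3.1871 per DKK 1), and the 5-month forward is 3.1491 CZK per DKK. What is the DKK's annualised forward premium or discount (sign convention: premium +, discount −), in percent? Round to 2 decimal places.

-2.86%

T = 5/12 years.
DKK trades forward at -1.19231% vs spot over the period.
×(1/T) gives -2.86% p.a.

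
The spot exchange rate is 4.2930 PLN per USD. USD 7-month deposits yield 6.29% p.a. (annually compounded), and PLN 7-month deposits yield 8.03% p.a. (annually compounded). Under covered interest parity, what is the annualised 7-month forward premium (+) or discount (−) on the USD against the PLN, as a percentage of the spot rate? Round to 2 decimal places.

+1.63%

T = 7/12 years.
No-arbitrage forward: 4.293 × 1.0460864 / 1.0362246 = 4.3338567 PLN/USD.
Annualised premium = (F − S)/S × (1/T) = (4.3338567 − 4.293)/4.293 ÷ (7/12) = 1.63%.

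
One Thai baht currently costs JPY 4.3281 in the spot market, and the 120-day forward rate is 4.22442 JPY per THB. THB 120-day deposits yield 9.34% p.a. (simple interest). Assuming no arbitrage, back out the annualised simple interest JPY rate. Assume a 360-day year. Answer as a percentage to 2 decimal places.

T = 120/360 years.
CIP gives F = S · g_JPY/g_THB, so g_JPY/g_THB = 4.22442/4.3281 = 0.9760449.
The THB side grows by 1 + 0.0934×120/360 = 1.0311333.
Hence g_JPY = 1.0064324.
r = (1.0064324 − 1)/(120/360) = 0.019297 → 1.93%.

1.93%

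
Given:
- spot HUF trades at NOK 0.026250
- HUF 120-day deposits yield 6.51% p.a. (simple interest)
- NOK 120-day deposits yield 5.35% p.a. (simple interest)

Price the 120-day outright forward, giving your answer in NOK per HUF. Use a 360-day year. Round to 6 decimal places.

0.026151

T = 120/360 years.
NOK growth factor: 1 + 0.0535×120/360 = 1.0178333.
HUF growth factor: 1 + 0.0651×120/360 = 1.021700.
Forward (NOK per HUF) = 0.02625 × 1.0178333 / 1.021700 = 0.02615065.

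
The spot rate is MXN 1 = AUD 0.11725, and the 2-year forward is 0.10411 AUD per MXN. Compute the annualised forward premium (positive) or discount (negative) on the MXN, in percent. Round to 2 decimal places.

-5.60%

T = 2 years.
(F − S)/S = (0.10411 − 0.11725)/0.11725 = -0.1120682.
×(1/T) gives -5.60% p.a.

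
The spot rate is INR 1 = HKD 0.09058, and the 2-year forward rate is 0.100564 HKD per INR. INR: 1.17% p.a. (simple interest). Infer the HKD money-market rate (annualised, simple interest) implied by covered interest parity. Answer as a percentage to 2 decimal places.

6.81%

T = 2 years.
CIP gives F = S · g_HKD/g_INR, so g_HKD/g_INR = 0.100564/0.09058 = 1.1102230.
INR growth factor: 1 + 0.0117×2 = 1.023400.
Hence g_HKD = 1.1362022.
(1.1362022 − 1)/T = 0.068101, i.e. 6.81%.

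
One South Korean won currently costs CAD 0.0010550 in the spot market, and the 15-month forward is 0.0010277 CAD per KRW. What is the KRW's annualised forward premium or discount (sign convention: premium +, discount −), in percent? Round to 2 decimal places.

-2.07%

T = 15/12 years.
Period premium: (0.0010277 − 0.001055)/0.001055 = -0.0258768.
×(1/T) gives -2.07% p.a.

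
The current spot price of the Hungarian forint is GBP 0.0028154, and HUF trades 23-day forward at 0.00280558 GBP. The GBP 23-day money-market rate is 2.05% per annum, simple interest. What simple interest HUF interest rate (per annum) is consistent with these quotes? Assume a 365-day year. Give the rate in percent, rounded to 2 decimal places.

T = 23/365 years.
By CIP, F/S equals the GBP-to-HUF growth ratio: 0.00280558/0.0028154 = 0.9965120.
GBP growth factor: 1 + 0.0205×23/365 = 1.0012918.
That pins the HUF growth at 1.0047965.
r = (1.0047965 − 1)/(23/365) = 0.076118 → 7.61%.

7.61%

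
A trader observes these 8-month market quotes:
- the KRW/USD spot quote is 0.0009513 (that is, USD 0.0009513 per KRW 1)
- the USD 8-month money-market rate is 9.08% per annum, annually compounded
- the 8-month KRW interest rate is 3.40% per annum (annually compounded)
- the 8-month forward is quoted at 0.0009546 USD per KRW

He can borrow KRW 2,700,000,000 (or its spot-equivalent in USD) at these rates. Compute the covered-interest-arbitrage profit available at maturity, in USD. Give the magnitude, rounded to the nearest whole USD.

T = 8/12 years.
Route A — deposit KRW, sell forward: 2,700,000,000 × 1.022540126 × 0.0009546 = USD 2,635,515.37.
Route B — convert at spot, deposit USD: 2,700,000,000 × 0.0009513 × 1.059652384 = USD 2,721,727.74.
The quoted forward undervalues KRW, so borrow KRW, convert to USD at spot, deposit the USD at 9.08%, and buy KRW forward at 0.0009546 to cover the loan.
Arbitrage profit = |2,635,515.37 − 2,721,727.74| = USD 86,212.

USD 86,212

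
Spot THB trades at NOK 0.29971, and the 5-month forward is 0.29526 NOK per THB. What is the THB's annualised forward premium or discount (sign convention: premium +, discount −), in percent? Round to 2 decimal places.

-3.56%

T = 5/12 years.
THB trades forward at -1.48477% vs spot over the period.
Per annum: -0.0148477 / (5/12) = -0.035634 = -3.56%.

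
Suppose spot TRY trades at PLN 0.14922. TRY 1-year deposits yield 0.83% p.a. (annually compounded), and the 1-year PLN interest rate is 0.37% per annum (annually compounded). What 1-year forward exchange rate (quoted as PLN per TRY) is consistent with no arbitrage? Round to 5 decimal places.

T = 1 year.
PLN growth factor: (1 + 0.0037)^1 = 1.003700.
TRY growth factor: (1 + 0.0083)^1 = 1.008300.
So F = 0.14922 × 1.003700 / 1.008300 = 0.1485392 (PLN/TRY).

0.14854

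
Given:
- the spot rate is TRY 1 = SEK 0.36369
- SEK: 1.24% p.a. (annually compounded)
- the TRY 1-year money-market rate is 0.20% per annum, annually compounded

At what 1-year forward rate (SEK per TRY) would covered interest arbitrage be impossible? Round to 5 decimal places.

0.36746

T = 1 year.
SEK accumulates by (1 + 0.0124)^1 = 1.012400.
Growth of 1 TRY over T: (1 + 0.0020)^1 = 1.002000.
CIP: F = S · (grow SEK)/(grow TRY) = 0.36369 × 1.012400/1.002000 = 0.3674648 SEK per TRY.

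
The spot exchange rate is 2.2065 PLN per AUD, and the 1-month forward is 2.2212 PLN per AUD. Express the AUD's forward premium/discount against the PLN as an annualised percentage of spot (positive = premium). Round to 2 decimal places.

T = 1/12 years.
(F − S)/S = (2.2212 − 2.2065)/2.2065 = 0.0066621.
×(1/T) gives 7.99% p.a.

+7.99%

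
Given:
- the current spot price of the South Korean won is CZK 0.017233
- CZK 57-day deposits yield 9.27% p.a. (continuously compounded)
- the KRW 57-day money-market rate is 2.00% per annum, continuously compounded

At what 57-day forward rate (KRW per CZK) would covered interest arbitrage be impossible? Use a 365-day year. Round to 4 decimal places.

T = 57/365 years.
CZK growth factor: e^(0.0927×57/365) = 1.01458173.
KRW accumulates by e^(0.0200×57/365) = 1.00312817.
CIP: F = S · (grow CZK)/(grow KRW) = 0.017233 × 1.01458173/1.00312817 = 0.017429764 CZK per KRW.
Quoted the other way: 1/0.017429764 = 57.3731 KRW per CZK.

57.3731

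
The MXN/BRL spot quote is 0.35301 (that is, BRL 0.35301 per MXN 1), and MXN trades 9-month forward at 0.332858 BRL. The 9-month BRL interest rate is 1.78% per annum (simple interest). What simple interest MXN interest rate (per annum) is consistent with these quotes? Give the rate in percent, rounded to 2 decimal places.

T = 9/12 years.
CIP gives F = S · g_BRL/g_MXN, so g_BRL/g_MXN = 0.332858/0.35301 = 0.9429138.
The BRL side grows by 1 + 0.0178×9/12 = 1.013350.
That pins the MXN growth at 1.0747006.
(1.0747006 − 1)/T = 0.099601, i.e. 9.96%.

9.96%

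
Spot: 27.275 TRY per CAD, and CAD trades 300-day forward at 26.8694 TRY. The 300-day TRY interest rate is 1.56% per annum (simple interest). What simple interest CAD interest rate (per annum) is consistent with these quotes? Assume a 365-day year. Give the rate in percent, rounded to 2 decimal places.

3.42%

T = 300/365 years.
By CIP, F/S equals the TRY-to-CAD growth ratio: 26.8694/27.275 = 0.9851292.
The TRY side grows by 1 + 0.0156×300/365 = 1.0128219.
So the CAD growth factor = 1.0281107.
(1.0281107 − 1)/T = 0.034201, i.e. 3.42%.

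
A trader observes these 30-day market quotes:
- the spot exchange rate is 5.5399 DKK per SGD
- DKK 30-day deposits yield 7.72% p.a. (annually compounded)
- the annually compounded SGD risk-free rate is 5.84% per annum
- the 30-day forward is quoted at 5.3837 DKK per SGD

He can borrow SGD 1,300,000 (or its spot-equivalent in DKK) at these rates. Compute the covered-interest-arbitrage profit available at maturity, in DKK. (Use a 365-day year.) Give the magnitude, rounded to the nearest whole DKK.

T = 30/365 years.
Invest the SGD and cover forward: 1,300,000 × 1.004675967 × 5.3837 = DKK 7,031,536.20.
Convert at spot and invest in DKK: 1,300,000 × 5.5399 × 1.006130916 = DKK 7,246,024.06.
The quoted forward undervalues SGD, so borrow SGD, convert to DKK at spot, deposit the DKK at 7.72%, and buy SGD forward at 5.3837 to cover the loan.
Arbitrage profit = |7,031,536.20 − 7,246,024.06| = DKK 214,488.

DKK 214,488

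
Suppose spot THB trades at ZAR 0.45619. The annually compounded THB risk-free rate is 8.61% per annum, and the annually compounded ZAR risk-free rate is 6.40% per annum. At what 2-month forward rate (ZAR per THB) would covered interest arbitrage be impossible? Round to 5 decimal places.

T = 2/12 years.
ZAR accumulates by (1 + 0.0640)^(2/12) = 1.0103929.
THB growth factor: (1 + 0.0861)^(2/12) = 1.0138607.
CIP: F = S · (grow ZAR)/(grow THB) = 0.45619 × 1.0103929/1.0138607 = 0.4546297 ZAR per THB.

0.45463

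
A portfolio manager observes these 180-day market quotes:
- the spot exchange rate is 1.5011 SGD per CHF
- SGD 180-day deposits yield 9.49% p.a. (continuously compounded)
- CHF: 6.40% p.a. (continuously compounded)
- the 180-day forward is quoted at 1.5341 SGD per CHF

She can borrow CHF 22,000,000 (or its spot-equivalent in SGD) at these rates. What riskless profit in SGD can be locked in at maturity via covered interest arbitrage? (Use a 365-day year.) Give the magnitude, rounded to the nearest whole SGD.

SGD 225,931

T = 180/365 years.
Keep in CHF, deliver into the forward: 22,000,000·1.0320649941·1.5341 = SGD 34,832,399.96.
Swap to SGD now, deposit: 22,000,000·1.5011·1.0479124056 = SGD 34,606,468.87.
The quoted forward overvalues CHF, so borrow SGD, buy CHF at spot, deposit the CHF at 6.40%, and sell the proceeds forward at 1.5341.
Arbitrage profit = |34,832,399.96 − 34,606,468.87| = SGD 225,931.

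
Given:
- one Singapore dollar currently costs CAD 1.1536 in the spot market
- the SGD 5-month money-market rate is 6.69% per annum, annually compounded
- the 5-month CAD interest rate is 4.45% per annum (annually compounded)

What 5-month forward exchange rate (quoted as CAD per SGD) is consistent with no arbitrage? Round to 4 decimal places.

1.1434

T = 5/12 years.
CAD growth factor: (1 + 0.0445)^(5/12) = 1.0183065.
SGD accumulates by (1 + 0.0669)^(5/12) = 1.0273495.
CIP: F = S · (grow CAD)/(grow SGD) = 1.1536 × 1.0183065/1.0273495 = 1.143446 CAD per SGD.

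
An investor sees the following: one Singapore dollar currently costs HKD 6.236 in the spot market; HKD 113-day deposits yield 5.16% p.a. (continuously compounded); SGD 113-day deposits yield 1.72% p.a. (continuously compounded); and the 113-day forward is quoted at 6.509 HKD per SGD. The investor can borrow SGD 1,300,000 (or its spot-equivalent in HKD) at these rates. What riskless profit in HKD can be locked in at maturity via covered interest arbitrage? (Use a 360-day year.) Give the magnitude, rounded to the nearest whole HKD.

T = 113/360 years.
Invest the SGD and cover forward: 1,300,000 × 1.005413489 × 6.509 = HKD 8,507,507.32.
Convert at spot and invest in HKD: 1,300,000 × 6.236 × 1.016328544 = HKD 8,239,172.24.
The quoted forward overvalues SGD, so borrow HKD, buy SGD at spot, deposit the SGD at 1.72%, and sell the proceeds forward at 6.509.
The gap between the two covered legs is HKD 268,335.

HKD 268,335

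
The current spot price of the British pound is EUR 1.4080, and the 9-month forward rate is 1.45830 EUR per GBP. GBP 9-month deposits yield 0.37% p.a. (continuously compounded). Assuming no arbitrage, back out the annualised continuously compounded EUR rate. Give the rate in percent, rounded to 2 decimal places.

5.05%

T = 9/12 years.
By CIP, F/S equals the EUR-to-GBP growth ratio: 1.4583/1.408 = 1.0357244.
The GBP side grows by e^(0.0037×9/12) = 1.0027789.
That pins the EUR growth at 1.0386026.
Take logs: ln 1.0386026 / (9/12) = 0.050502, so 5.05%.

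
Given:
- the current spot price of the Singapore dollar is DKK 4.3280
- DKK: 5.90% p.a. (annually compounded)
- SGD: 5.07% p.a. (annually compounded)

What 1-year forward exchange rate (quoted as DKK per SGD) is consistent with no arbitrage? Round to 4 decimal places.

T = 1 year.
DKK accumulates by (1 + 0.0590)^1 = 1.059000.
Growth of 1 SGD over T: (1 + 0.0507)^1 = 1.050700.
Forward (DKK per SGD) = 4.328 × 1.059000 / 1.050700 = 4.362189.

4.3622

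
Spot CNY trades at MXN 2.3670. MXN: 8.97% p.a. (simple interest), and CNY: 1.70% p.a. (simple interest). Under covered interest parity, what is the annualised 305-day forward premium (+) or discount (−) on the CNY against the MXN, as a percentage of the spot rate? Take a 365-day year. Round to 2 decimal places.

+7.17%

T = 305/365 years.
F = S · g_MXN/g_CNY = 2.367 × 1.0749548/1.0142055 = 2.5087795.
Annualised premium = (F − S)/S × (1/T) = (2.5087795 − 2.367)/2.367 ÷ (305/365) = 7.17%.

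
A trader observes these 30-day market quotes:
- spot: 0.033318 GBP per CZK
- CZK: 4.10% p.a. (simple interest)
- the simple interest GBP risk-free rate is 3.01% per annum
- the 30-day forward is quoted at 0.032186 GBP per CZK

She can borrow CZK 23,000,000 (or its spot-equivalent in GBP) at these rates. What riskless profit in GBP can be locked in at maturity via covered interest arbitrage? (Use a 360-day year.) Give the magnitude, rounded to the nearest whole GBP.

GBP 25,429

T = 30/360 years.
Route A — deposit CZK, sell forward: 23,000,000 × 1.00341667 × 0.032186 = GBP 742,807.29.
Route B — convert at spot, deposit GBP: 23,000,000 × 0.033318 × 1.00250833 = GBP 768,236.17.
The quoted forward undervalues CZK, so borrow CZK, convert to GBP at spot, deposit the GBP at 3.01%, and buy CZK forward at 0.032186 to cover the loan.
The gap between the two covered legs is GBP 25,429.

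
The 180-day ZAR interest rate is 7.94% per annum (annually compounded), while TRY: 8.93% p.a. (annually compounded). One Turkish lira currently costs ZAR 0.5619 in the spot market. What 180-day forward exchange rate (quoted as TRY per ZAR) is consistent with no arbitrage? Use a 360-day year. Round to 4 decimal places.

1.7878

T = 180/360 years.
ZAR growth factor: (1 + 0.0794)^(180/360) = 1.0389418.
TRY accumulates by (1 + 0.0893)^(180/360) = 1.0436954.
CIP: F = S · (grow ZAR)/(grow TRY) = 0.5619 × 1.0389418/1.0436954 = 0.5593408 ZAR per TRY.
Invert for TRY per ZAR: 1 / 0.5593408 = 1.7878.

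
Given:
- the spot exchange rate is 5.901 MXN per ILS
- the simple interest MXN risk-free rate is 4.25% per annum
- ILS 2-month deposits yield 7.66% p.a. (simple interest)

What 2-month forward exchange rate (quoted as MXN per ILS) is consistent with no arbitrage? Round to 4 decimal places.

5.8679

T = 2/12 years.
MXN growth factor: 1 + 0.0425×2/12 = 1.0070833.
ILS growth factor: 1 + 0.0766×2/12 = 1.0127667.
Forward (MXN per ILS) = 5.901 × 1.0070833 / 1.0127667 = 5.867885.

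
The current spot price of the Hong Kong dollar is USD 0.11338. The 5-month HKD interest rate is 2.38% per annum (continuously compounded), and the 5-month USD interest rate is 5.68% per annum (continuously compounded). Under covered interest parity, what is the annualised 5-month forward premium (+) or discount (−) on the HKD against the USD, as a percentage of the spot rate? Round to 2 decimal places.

+3.32%

T = 5/12 years.
CIP forward (USD per HKD) = 0.11338 × 1.0239489/1.009966 = 0.11494974.
Annualised premium = (F − S)/S × (1/T) = (0.11494974 − 0.11338)/0.11338 ÷ (5/12) = 3.32%.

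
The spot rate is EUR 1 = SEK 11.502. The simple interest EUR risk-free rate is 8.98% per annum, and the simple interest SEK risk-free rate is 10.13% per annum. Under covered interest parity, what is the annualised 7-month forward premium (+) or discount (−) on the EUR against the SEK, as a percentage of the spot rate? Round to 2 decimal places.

+1.09%

T = 7/12 years.
No-arbitrage forward: 11.502 × 1.0590917 / 1.0523833 = 11.575319 SEK/EUR.
(F − S)/S ÷ T = (11.575319 − 11.502)/11.502/(7/12) = 0.010928 → 1.09%.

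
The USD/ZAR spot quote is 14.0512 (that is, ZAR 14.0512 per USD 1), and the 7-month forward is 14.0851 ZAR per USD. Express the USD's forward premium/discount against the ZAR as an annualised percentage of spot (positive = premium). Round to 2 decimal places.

+0.41%

T = 7/12 years.
USD trades forward at +0.24126% vs spot over the period.
Annualise by dividing by T: 0.0024126 / (7/12) = 0.004136 → 0.41%.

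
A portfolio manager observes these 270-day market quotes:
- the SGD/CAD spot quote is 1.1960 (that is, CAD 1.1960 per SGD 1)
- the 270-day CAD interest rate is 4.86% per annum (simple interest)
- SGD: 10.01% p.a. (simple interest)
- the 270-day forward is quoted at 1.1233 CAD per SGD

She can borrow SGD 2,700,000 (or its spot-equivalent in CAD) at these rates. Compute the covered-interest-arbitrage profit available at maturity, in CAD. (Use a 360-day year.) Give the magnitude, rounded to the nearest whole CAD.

T = 270/360 years.
Route A — deposit SGD, sell forward: 2,700,000 × 1.075075 × 1.1233 = CAD 3,260,605.72.
Route B — convert at spot, deposit CAD: 2,700,000 × 1.1960 × 1.036450 = CAD 3,346,904.34.
The quoted forward undervalues SGD, so borrow SGD, convert to CAD at spot, deposit the CAD at 4.86%, and buy SGD forward at 1.1233 to cover the loan.
Profit = 3,346,904.34 − 3,260,605.72 = CAD 86,299.

CAD 86,299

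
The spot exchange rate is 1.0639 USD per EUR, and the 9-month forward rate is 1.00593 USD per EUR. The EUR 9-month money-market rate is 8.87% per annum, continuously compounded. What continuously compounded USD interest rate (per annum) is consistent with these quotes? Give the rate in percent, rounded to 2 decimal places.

1.40%

T = 9/12 years.
CIP gives F = S · g_USD/g_EUR, so g_USD/g_EUR = 1.00593/1.0639 = 0.9455118.
The EUR side grows by e^(0.0887×9/12) = 1.0687877.
That pins the USD growth at 1.0105514.
r = ln(1.0105514)/(9/12) = 0.013995 → 1.40%.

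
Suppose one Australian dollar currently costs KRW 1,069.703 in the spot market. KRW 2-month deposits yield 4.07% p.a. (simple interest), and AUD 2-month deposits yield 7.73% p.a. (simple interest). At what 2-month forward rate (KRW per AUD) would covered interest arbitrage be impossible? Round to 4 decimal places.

1063.2608

T = 2/12 years.
KRW accumulates by 1 + 0.0407×2/12 = 1.0067833333.
AUD growth factor: 1 + 0.0773×2/12 = 1.0128833333.
So F = 1069.703 × 1.0067833333 / 1.0128833333 = 1063.260809 (KRW/AUD).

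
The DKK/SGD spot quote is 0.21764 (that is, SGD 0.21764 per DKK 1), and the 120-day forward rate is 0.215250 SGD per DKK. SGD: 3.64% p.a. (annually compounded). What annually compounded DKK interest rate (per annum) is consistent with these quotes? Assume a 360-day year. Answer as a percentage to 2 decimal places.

7.13%

T = 120/360 years.
CIP gives F = S · g_SGD/g_DKK, so g_SGD/g_DKK = 0.21525/0.21764 = 0.9890186.
The SGD side grows by (1 + 0.0364)^(120/360) = 1.011989.
Hence g_DKK = 1.0232254.
r = 1.0232254^(360/120) − 1 = 0.071307 → 7.13%.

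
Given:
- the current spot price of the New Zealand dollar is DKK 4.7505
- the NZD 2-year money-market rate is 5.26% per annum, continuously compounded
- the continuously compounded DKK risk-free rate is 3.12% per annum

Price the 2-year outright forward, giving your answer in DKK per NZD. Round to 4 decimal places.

4.5515

T = 2 years.
DKK accumulates by e^(0.0312×2) = 1.064388.
Growth of 1 NZD over T: e^(0.0526×2) = 1.1109328.
Forward (DKK per NZD) = 4.7505 × 1.064388 / 1.1109328 = 4.551468.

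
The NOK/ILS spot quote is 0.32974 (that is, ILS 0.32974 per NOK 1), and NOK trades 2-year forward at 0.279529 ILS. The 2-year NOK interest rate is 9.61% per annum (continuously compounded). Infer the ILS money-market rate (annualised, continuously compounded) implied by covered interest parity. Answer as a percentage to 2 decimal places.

T = 2 years.
By CIP, F/S equals the ILS-to-NOK growth ratio: 0.279529/0.32974 = 0.8477255.
NOK growth factor: e^(0.0961×2) = 1.2119129.
That pins the ILS growth at 1.0273695.
r = ln(1.0273695)/2 = 0.013501 → 1.35%.

1.35%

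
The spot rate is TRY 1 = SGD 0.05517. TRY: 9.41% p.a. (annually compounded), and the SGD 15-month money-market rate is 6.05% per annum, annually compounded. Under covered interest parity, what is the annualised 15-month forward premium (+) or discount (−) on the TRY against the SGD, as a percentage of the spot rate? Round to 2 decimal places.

T = 15/12 years.
No-arbitrage forward: 0.05517 × 1.0761885 / 1.1189773 = 0.05306034 SGD/TRY.
(F − S)/S ÷ T = (0.05306034 − 0.05517)/0.05517/(15/12) = -0.030591 → -3.06%.

-3.06%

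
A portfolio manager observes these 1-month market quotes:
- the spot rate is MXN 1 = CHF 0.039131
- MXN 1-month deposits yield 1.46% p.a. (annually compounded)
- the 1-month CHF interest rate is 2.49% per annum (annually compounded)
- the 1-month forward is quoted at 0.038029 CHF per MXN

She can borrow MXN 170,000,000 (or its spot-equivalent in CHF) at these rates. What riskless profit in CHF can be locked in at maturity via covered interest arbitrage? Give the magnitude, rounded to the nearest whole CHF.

CHF 193,175

T = 1/12 years.
Route A — deposit MXN, sell forward: 170,000,000 × 1.0012086 × 0.038029 = CHF 6,472,743.51.
Route B — convert at spot, deposit CHF: 170,000,000 × 0.039131 × 1.002051689 = CHF 6,665,918.39.
The quoted forward undervalues MXN, so borrow MXN, convert to CHF at spot, deposit the CHF at 2.49%, and buy MXN forward at 0.038029 to cover the loan.
Profit = 6,665,918.39 − 6,472,743.51 = CHF 193,175.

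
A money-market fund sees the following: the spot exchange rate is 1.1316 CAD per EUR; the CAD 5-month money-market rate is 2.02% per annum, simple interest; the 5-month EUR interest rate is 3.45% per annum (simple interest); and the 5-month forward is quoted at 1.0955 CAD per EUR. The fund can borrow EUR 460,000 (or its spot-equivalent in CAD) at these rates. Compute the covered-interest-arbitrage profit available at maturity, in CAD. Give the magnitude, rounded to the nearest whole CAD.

T = 5/12 years.
Invest the EUR and cover forward: 460,000 × 1.014375 × 1.0955 = CAD 511,173.99.
Convert at spot and invest in CAD: 460,000 × 1.1316 × 1.00841667 = CAD 524,917.18.
The quoted forward undervalues EUR, so borrow EUR, convert to CAD at spot, deposit the CAD at 2.02%, and buy EUR forward at 1.0955 to cover the loan.
The gap between the two covered legs is CAD 13,743.

CAD 13,743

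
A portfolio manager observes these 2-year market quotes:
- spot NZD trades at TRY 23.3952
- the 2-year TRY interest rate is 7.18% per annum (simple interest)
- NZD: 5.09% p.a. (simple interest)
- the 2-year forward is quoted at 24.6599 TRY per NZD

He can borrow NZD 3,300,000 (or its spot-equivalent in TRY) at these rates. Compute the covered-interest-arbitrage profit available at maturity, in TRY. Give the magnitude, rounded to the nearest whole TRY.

TRY 1,371,239

T = 2 years.
Invest the NZD and cover forward: 3,300,000 × 1.101800 × 24.6599 = TRY 89,661,916.81.
Convert at spot and invest in TRY: 3,300,000 × 23.3952 × 1.143600 = TRY 88,290,677.38.
The quoted forward overvalues NZD, so borrow TRY, buy NZD at spot, deposit the NZD at 5.09%, and sell the proceeds forward at 24.6599.
The gap between the two covered legs is TRY 1,371,239.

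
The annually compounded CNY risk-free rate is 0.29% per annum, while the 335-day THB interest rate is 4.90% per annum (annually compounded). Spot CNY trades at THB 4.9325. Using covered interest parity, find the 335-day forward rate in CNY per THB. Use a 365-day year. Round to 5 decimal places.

T = 335/365 years.
Growth of 1 THB over T: (1 + 0.0490)^(335/365) = 1.0448836.
Growth of 1 CNY over T: (1 + 0.0029)^(335/365) = 1.0026613.
Forward (THB per CNY) = 4.9325 × 1.0448836 / 1.0026613 = 5.140209.
Invert for CNY per THB: 1 / 5.140209 = 0.19454.

0.19454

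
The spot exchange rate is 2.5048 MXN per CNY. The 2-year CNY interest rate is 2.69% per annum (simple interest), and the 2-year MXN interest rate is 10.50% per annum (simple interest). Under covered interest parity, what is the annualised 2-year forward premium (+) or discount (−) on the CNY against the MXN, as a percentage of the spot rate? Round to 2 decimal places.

+7.41%

T = 2 years.
No-arbitrage forward: 2.5048 × 1.210000 / 1.053800 = 2.8760752 MXN/CNY.
(F − S)/S ÷ T = (2.8760752 − 2.5048)/2.5048/2 = 0.074113 → 7.41%.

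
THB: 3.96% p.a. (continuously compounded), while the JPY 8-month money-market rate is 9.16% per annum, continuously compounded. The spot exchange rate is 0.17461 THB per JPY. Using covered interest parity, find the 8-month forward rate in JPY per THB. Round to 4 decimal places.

T = 8/12 years.
Growth of 1 THB over T: e^(0.0396×8/12) = 1.0267516.
JPY accumulates by e^(0.0916×8/12) = 1.0629698.
CIP: F = S · (grow THB)/(grow JPY) = 0.17461 × 1.0267516/1.0629698 = 0.1686606 THB per JPY.
Invert for JPY per THB: 1 / 0.1686606 = 5.9291.

5.9291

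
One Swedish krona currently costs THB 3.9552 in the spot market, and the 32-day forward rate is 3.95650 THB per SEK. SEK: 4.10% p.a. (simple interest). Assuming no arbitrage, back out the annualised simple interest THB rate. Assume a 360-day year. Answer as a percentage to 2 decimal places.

T = 32/360 years.
By CIP, F/S equals the THB-to-SEK growth ratio: 3.9565/3.9552 = 1.0003287.
SEK growth factor: 1 + 0.0410×32/360 = 1.0036444.
So the THB growth factor = 1.0039743.
(1.0039743 − 1)/T = 0.044711, i.e. 4.47%.

4.47%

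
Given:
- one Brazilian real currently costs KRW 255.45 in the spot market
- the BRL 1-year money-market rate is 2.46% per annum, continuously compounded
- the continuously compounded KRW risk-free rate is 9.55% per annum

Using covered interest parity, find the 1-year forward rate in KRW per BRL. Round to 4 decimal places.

T = 1 year.
KRW accumulates by e^(0.0955×1) = 1.100208822.
Growth of 1 BRL over T: e^(0.0246×1) = 1.024905076.
CIP: F = S · (grow KRW)/(grow BRL) = 255.45 × 1.100208822/1.024905076 = 274.218901 KRW per BRL.

274.2189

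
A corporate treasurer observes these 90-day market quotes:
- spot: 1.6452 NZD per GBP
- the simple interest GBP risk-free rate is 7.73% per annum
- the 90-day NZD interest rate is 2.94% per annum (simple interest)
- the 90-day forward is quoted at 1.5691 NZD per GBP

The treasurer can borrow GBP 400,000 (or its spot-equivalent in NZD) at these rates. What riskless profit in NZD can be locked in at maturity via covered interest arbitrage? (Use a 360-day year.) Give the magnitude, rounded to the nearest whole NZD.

T = 90/360 years.
Keep in GBP, deliver into the forward: 400,000·1.019325·1.5691 = NZD 639,769.14.
Swap to NZD now, deposit: 400,000·1.6452·1.007350 = NZD 662,916.89.
The quoted forward undervalues GBP, so borrow GBP, convert to NZD at spot, deposit the NZD at 2.94%, and buy GBP forward at 1.5691 to cover the loan.
Profit = 662,916.89 − 639,769.14 = NZD 23,148.

NZD 23,148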